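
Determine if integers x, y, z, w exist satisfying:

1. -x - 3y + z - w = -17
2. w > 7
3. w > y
Yes

Take x = 9, y = 0, z = 0, w = 8. Substituting into each constraint:
  (1) (-9) - 3(0) + 0 + (-8) = -17 ✓
  (2) 8 > 7 ✓
  (3) 8 > 0 ✓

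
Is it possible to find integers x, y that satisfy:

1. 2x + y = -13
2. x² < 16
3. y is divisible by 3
Yes

Take x = 1, y = -15. Substituting into each constraint:
  (1) 2(1) + (-15) = -13 ✓
  (2) x² = (1)² = 1, and 1 < 16 ✓
  (3) -15 = 3 × -5, remainder 0 ✓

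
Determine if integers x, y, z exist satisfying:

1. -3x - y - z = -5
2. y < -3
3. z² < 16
Yes

Take x = 3, y = -4, z = 0. Substituting into each constraint:
  (1) -3(3) + 4 + 0 = -5 ✓
  (2) -4 < -3 ✓
  (3) z² = (0)² = 0, and 0 < 16 ✓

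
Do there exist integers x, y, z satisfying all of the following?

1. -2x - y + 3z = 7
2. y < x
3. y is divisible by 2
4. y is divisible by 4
Yes

Take x = 1, y = 0, z = 3. Substituting into each constraint:
  (1) -2(1) + 0 + 3(3) = 7 ✓
  (2) 0 < 1 ✓
  (3) 0 = 2 × 0, remainder 0 ✓
  (4) 0 = 4 × 0, remainder 0 ✓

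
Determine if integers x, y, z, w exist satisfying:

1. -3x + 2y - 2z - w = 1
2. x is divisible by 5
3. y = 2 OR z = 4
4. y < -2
Yes

Take x = 0, y = -3, z = 4, w = -15. Substituting into each constraint:
  (1) -3(0) + 2(-3) - 2(4) + 15 = 1 ✓
  (2) 0 = 5 × 0, remainder 0 ✓
  (3) z = 4, target 4 ✓ (second branch holds)
  (4) -3 < -2 ✓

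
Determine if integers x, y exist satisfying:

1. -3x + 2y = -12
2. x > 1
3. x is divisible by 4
Yes

Take x = 4, y = 0. Substituting into each constraint:
  (1) -3(4) + 2(0) = -12 ✓
  (2) 4 > 1 ✓
  (3) 4 = 4 × 1, remainder 0 ✓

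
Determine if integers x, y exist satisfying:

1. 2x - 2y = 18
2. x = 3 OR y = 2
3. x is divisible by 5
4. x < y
No

A contradictory subset is {2x - 2y = 18, x < y}. No integer assignment can satisfy these jointly:

  - 2x - 2y = 18: is a linear equation tying the variables together
  - x < y: bounds one variable relative to another variable

From the equation, x − y = 9, i.e. y − x = -9; but y > x requires y − x ≥ 1. Contradiction.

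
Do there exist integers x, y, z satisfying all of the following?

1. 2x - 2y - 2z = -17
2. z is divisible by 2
No

Even the single constraint (2x - 2y - 2z = -17) is infeasible over the integers.

  - 2x - 2y - 2z = -17: every term on the left is divisible by 2, so the LHS ≡ 0 (mod 2), but the RHS -17 is not — no integer solution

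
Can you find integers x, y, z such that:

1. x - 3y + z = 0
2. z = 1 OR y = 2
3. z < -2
Yes

Take x = 9, y = 2, z = -3. Substituting into each constraint:
  (1) 9 - 3(2) + (-3) = 0 ✓
  (2) y = 2, target 2 ✓ (second branch holds)
  (3) -3 < -2 ✓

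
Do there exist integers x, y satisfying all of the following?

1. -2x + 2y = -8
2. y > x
No

The full constraint system is jointly infeasible over the integers. Each constraint and what it forces:

  - -2x + 2y = -8: is a linear equation tying the variables together
  - y > x: bounds one variable relative to another variable

From the equation, x − y = 4, i.e. y − x = -4; but y > x requires y − x ≥ 1. Contradiction.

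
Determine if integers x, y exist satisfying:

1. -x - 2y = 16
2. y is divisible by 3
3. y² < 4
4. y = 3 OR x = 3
No

A contradictory subset is {-x - 2y = 16, y² < 4, y = 3 OR x = 3}. No integer assignment can satisfy these jointly:

  - -x - 2y = 16: is a linear equation tying the variables together
  - y² < 4: restricts y to |y| ≤ 1
  - y = 3 OR x = 3: forces a choice: either y = 3 or x = 3

Split on the disjunction (y = 3 OR x = 3):
  • If y = 3: this contradicts y² < 4, which requires |y| ≤ 1.
  • If x = 3: with x = 3, every remaining term of the linear equation is divisible by 2, so the left side is ≡ 0 (mod 2); but the right side 19 ≡ 1 (mod 2). No integers can satisfy it.
Both branches are infeasible, so the system has no integer solution.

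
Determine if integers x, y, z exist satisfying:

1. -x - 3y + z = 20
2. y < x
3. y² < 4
Yes

Take x = 1, y = 0, z = 21. Substituting into each constraint:
  (1) (-1) - 3(0) + 21 = 20 ✓
  (2) 0 < 1 ✓
  (3) y² = (0)² = 0, and 0 < 4 ✓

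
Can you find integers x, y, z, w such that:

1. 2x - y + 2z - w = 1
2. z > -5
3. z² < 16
Yes

Take x = 0, y = 0, z = 1, w = 1. Substituting into each constraint:
  (1) 2(0) + 0 + 2(1) + (-1) = 1 ✓
  (2) 1 > -5 ✓
  (3) z² = (1)² = 1, and 1 < 16 ✓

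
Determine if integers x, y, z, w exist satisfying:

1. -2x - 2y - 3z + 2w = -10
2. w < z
Yes

Take x = 0, y = 3, z = 2, w = 1. Substituting into each constraint:
  (1) -2(0) - 2(3) - 3(2) + 2(1) = -10 ✓
  (2) 1 < 2 ✓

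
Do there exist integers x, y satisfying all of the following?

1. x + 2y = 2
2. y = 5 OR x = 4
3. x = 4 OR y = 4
Yes

Take x = 4, y = -1. Substituting into each constraint:
  (1) 4 + 2(-1) = 2 ✓
  (2) x = 4, target 4 ✓ (second branch holds)
  (3) x = 4, target 4 ✓ (first branch holds)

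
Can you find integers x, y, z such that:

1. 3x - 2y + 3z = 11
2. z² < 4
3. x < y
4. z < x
Yes

Take x = 13, y = 14, z = 0. Substituting into each constraint:
  (1) 3(13) - 2(14) + 3(0) = 11 ✓
  (2) z² = (0)² = 0, and 0 < 4 ✓
  (3) 13 < 14 ✓
  (4) 0 < 13 ✓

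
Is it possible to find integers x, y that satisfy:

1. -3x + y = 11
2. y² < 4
Yes

Take x = -4, y = -1. Substituting into each constraint:
  (1) -3(-4) + (-1) = 11 ✓
  (2) y² = (-1)² = 1, and 1 < 4 ✓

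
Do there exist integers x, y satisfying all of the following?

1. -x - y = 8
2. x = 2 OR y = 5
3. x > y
Yes

Take x = 2, y = -10. Substituting into each constraint:
  (1) (-2) + 10 = 8 ✓
  (2) x = 2, target 2 ✓ (first branch holds)
  (3) 2 > -10 ✓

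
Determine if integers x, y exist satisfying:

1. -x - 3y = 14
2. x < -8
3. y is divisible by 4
Yes

Take x = -14, y = 0. Substituting into each constraint:
  (1) 14 - 3(0) = 14 ✓
  (2) -14 < -8 ✓
  (3) 0 = 4 × 0, remainder 0 ✓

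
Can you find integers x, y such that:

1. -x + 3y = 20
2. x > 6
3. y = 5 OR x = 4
No

The full constraint system is jointly infeasible over the integers. Each constraint and what it forces:

  - -x + 3y = 20: is a linear equation tying the variables together
  - x > 6: bounds one variable relative to a constant
  - y = 5 OR x = 4: forces a choice: either y = 5 or x = 4

Split on the disjunction (y = 5 OR x = 4):
  • If y = 5: the equation forces x = -5, which contradicts the bound x ≥ 7.
  • If x = 4: this contradicts the bound x ≥ 7.
Both branches are infeasible, so the system has no integer solution.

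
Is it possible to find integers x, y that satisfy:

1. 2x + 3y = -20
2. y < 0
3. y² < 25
Yes

Take x = -7, y = -2. Substituting into each constraint:
  (1) 2(-7) + 3(-2) = -20 ✓
  (2) -2 < 0 ✓
  (3) y² = (-2)² = 4, and 4 < 25 ✓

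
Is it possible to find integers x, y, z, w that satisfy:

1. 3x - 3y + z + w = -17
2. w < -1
Yes

Take x = 0, y = 0, z = -15, w = -2. Substituting into each constraint:
  (1) 3(0) - 3(0) + (-15) + (-2) = -17 ✓
  (2) -2 < -1 ✓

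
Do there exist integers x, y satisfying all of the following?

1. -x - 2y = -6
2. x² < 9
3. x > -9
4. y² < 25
Yes

Take x = 0, y = 3. Substituting into each constraint:
  (1) 0 - 2(3) = -6 ✓
  (2) x² = (0)² = 0, and 0 < 9 ✓
  (3) 0 > -9 ✓
  (4) y² = (3)² = 9, and 9 < 25 ✓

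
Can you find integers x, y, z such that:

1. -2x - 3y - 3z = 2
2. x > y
Yes

Take x = 2, y = 1, z = -3. Substituting into each constraint:
  (1) -2(2) - 3(1) - 3(-3) = 2 ✓
  (2) 2 > 1 ✓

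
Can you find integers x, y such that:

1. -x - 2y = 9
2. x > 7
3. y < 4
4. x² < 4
No

A contradictory subset is {x > 7, x² < 4}. No integer assignment can satisfy these jointly:

  - x > 7: bounds one variable relative to a constant
  - x² < 4: restricts x to |x| ≤ 1

Direct contradiction: the bounds on x require x ≥ 8 and x ≤ 1 simultaneously, which is empty.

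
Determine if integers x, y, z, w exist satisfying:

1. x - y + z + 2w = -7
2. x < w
Yes

Take x = -1, y = 6, z = 0, w = 0. Substituting into each constraint:
  (1) (-1) + (-6) + 0 + 2(0) = -7 ✓
  (2) -1 < 0 ✓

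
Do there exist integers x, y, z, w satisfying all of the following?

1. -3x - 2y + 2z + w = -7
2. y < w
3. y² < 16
Yes

Take x = 0, y = 0, z = -4, w = 1. Substituting into each constraint:
  (1) -3(0) - 2(0) + 2(-4) + 1 = -7 ✓
  (2) 0 < 1 ✓
  (3) y² = (0)² = 0, and 0 < 16 ✓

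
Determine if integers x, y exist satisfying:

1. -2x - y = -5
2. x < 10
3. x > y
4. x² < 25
Yes

Take x = 2, y = 1. Substituting into each constraint:
  (1) -2(2) + (-1) = -5 ✓
  (2) 2 < 10 ✓
  (3) 2 > 1 ✓
  (4) x² = (2)² = 4, and 4 < 25 ✓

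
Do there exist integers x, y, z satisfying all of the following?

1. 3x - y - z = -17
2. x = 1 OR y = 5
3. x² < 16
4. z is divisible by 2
Yes

Take x = 0, y = 5, z = 12. Substituting into each constraint:
  (1) 3(0) + (-5) + (-12) = -17 ✓
  (2) y = 5, target 5 ✓ (second branch holds)
  (3) x² = (0)² = 0, and 0 < 16 ✓
  (4) 12 = 2 × 6, remainder 0 ✓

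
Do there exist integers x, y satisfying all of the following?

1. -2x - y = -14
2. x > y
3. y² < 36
Yes

Take x = 5, y = 4. Substituting into each constraint:
  (1) -2(5) + (-4) = -14 ✓
  (2) 5 > 4 ✓
  (3) y² = (4)² = 16, and 16 < 36 ✓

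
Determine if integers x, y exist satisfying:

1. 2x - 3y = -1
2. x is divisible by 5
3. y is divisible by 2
No

A contradictory subset is {2x - 3y = -1, y is divisible by 2}. No integer assignment can satisfy these jointly:

  - 2x - 3y = -1: is a linear equation tying the variables together
  - y is divisible by 2: restricts y to multiples of 2

Modular obstruction: writing y = 2y', every remaining term of the linear equation is divisible by 2, so the left side is ≡ 0 (mod 2); but the right side -1 ≡ 1 (mod 2). No integers can satisfy it.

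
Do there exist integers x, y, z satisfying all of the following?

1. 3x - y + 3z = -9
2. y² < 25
Yes

Take x = 0, y = 0, z = -3. Substituting into each constraint:
  (1) 3(0) + 0 + 3(-3) = -9 ✓
  (2) y² = (0)² = 0, and 0 < 25 ✓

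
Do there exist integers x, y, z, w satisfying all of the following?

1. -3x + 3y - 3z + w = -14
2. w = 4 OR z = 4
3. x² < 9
Yes

Take x = -1, y = -4, z = 3, w = 4. Substituting into each constraint:
  (1) -3(-1) + 3(-4) - 3(3) + 4 = -14 ✓
  (2) w = 4, target 4 ✓ (first branch holds)
  (3) x² = (-1)² = 1, and 1 < 9 ✓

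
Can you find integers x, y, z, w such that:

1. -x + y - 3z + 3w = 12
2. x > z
Yes

Take x = 0, y = 9, z = -1, w = 0. Substituting into each constraint:
  (1) 0 + 9 - 3(-1) + 3(0) = 12 ✓
  (2) 0 > -1 ✓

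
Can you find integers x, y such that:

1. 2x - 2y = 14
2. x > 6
Yes

Take x = 7, y = 0. Substituting into each constraint:
  (1) 2(7) - 2(0) = 14 ✓
  (2) 7 > 6 ✓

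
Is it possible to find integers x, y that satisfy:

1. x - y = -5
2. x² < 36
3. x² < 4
Yes

Take x = 0, y = 5. Substituting into each constraint:
  (1) 0 + (-5) = -5 ✓
  (2) x² = (0)² = 0, and 0 < 36 ✓
  (3) x² = (0)² = 0, and 0 < 4 ✓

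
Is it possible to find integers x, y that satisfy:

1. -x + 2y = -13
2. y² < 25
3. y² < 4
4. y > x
No

A contradictory subset is {-x + 2y = -13, y² < 4, y > x}. No integer assignment can satisfy these jointly:

  - -x + 2y = -13: is a linear equation tying the variables together
  - y² < 4: restricts y to |y| ≤ 1
  - y > x: bounds one variable relative to another variable

Propagating the comparison: x < y and y ≤ 1 give x ≤ 0. Range argument: with x ∈ [−∞, 0], y ∈ [-1, 1], the left side of the equation is at least -2, but the right side is -13 < -2. No integer solution exists.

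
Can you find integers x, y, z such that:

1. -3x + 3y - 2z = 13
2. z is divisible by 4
Yes

Take x = 1, y = -8, z = -20. Substituting into each constraint:
  (1) -3(1) + 3(-8) - 2(-20) = 13 ✓
  (2) -20 = 4 × -5, remainder 0 ✓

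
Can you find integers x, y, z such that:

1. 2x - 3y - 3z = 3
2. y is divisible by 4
Yes

Take x = 0, y = 0, z = -1. Substituting into each constraint:
  (1) 2(0) - 3(0) - 3(-1) = 3 ✓
  (2) 0 = 4 × 0, remainder 0 ✓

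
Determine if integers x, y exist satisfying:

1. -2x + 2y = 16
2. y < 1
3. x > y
No

A contradictory subset is {-2x + 2y = 16, x > y}. No integer assignment can satisfy these jointly:

  - -2x + 2y = 16: is a linear equation tying the variables together
  - x > y: bounds one variable relative to another variable

From the equation, x − y = -8, i.e. x − y = -8; but x > y requires x − y ≥ 1. Contradiction.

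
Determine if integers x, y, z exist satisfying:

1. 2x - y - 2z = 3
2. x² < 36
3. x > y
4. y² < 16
Yes

Take x = 2, y = 1, z = 0. Substituting into each constraint:
  (1) 2(2) + (-1) - 2(0) = 3 ✓
  (2) x² = (2)² = 4, and 4 < 36 ✓
  (3) 2 > 1 ✓
  (4) y² = (1)² = 1, and 1 < 16 ✓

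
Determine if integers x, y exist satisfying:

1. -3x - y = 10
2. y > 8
Yes

Take x = -7, y = 11. Substituting into each constraint:
  (1) -3(-7) + (-11) = 10 ✓
  (2) 11 > 8 ✓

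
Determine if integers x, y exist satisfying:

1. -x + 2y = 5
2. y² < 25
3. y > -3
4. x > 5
No

A contradictory subset is {-x + 2y = 5, y² < 25, x > 5}. No integer assignment can satisfy these jointly:

  - -x + 2y = 5: is a linear equation tying the variables together
  - y² < 25: restricts y to |y| ≤ 4
  - x > 5: bounds one variable relative to a constant

Range argument: with x ∈ [6, ∞], y ∈ [-4, 4], the left side of the equation is at most 2, but the right side is 5 > 2. No integer solution exists.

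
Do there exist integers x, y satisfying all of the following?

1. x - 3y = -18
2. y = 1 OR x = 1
Yes

Take x = -15, y = 1. Substituting into each constraint:
  (1) (-15) - 3(1) = -18 ✓
  (2) y = 1, target 1 ✓ (first branch holds)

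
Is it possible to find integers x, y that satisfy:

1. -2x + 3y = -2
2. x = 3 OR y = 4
Yes

Take x = 7, y = 4. Substituting into each constraint:
  (1) -2(7) + 3(4) = -2 ✓
  (2) y = 4, target 4 ✓ (second branch holds)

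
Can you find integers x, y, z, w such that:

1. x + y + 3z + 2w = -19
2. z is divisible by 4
Yes

Take x = 0, y = 1, z = 0, w = -10. Substituting into each constraint:
  (1) 0 + 1 + 3(0) + 2(-10) = -19 ✓
  (2) 0 = 4 × 0, remainder 0 ✓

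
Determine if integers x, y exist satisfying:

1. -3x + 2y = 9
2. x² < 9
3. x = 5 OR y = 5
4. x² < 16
No

A contradictory subset is {-3x + 2y = 9, x² < 9, x = 5 OR y = 5}. No integer assignment can satisfy these jointly:

  - -3x + 2y = 9: is a linear equation tying the variables together
  - x² < 9: restricts x to |x| ≤ 2
  - x = 5 OR y = 5: forces a choice: either x = 5 or y = 5

Split on the disjunction (x = 5 OR y = 5):
  • If x = 5: this contradicts x² < 9, which requires |x| ≤ 2.
  • If y = 5: with y = 5, every remaining term of the linear equation is divisible by 3, so the left side is ≡ 0 (mod 3); but the right side -1 ≡ 2 (mod 3). No integers can satisfy it.
Both branches are infeasible, so the system has no integer solution.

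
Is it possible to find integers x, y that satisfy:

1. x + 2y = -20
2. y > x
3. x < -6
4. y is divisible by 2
Yes

Take x = -20, y = 0. Substituting into each constraint:
  (1) (-20) + 2(0) = -20 ✓
  (2) 0 > -20 ✓
  (3) -20 < -6 ✓
  (4) 0 = 2 × 0, remainder 0 ✓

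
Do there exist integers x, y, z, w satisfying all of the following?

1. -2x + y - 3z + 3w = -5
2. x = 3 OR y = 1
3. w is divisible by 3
Yes

Take x = 0, y = 1, z = 2, w = 0. Substituting into each constraint:
  (1) -2(0) + 1 - 3(2) + 3(0) = -5 ✓
  (2) y = 1, target 1 ✓ (second branch holds)
  (3) 0 = 3 × 0, remainder 0 ✓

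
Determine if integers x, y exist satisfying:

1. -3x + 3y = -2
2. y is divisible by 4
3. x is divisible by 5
No

Even the single constraint (-3x + 3y = -2) is infeasible over the integers.

  - -3x + 3y = -2: every term on the left is divisible by 3, so the LHS ≡ 0 (mod 3), but the RHS -2 is not — no integer solution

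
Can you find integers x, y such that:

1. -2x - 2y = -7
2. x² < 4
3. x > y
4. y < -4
No

Even the single constraint (-2x - 2y = -7) is infeasible over the integers.

  - -2x - 2y = -7: every term on the left is divisible by 2, so the LHS ≡ 0 (mod 2), but the RHS -7 is not — no integer solution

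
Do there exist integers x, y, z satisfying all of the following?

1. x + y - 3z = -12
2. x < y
Yes

Take x = 1, y = 2, z = 5. Substituting into each constraint:
  (1) 1 + 2 - 3(5) = -12 ✓
  (2) 1 < 2 ✓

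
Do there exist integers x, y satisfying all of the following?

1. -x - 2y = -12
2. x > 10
Yes

Take x = 12, y = 0. Substituting into each constraint:
  (1) (-12) - 2(0) = -12 ✓
  (2) 12 > 10 ✓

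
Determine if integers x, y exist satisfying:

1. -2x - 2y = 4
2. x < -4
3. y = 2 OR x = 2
No

The full constraint system is jointly infeasible over the integers. Each constraint and what it forces:

  - -2x - 2y = 4: is a linear equation tying the variables together
  - x < -4: bounds one variable relative to a constant
  - y = 2 OR x = 2: forces a choice: either y = 2 or x = 2

Split on the disjunction (y = 2 OR x = 2):
  • If y = 2: the equation forces x = -4, which contradicts the bound x ≤ -5.
  • If x = 2: this contradicts the bound x ≤ -5.
Both branches are infeasible, so the system has no integer solution.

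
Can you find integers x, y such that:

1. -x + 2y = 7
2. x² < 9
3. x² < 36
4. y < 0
No

A contradictory subset is {-x + 2y = 7, x² < 9, y < 0}. No integer assignment can satisfy these jointly:

  - -x + 2y = 7: is a linear equation tying the variables together
  - x² < 9: restricts x to |x| ≤ 2
  - y < 0: bounds one variable relative to a constant

Range argument: with x ∈ [-2, 2], y ∈ [−∞, -1], the left side of the equation is at most 0, but the right side is 7 > 0. No integer solution exists.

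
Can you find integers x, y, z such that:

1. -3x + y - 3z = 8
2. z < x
Yes

Take x = 0, y = 5, z = -1. Substituting into each constraint:
  (1) -3(0) + 5 - 3(-1) = 8 ✓
  (2) -1 < 0 ✓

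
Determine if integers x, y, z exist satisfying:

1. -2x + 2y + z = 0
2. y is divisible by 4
Yes

Take x = 0, y = 0, z = 0. Substituting into each constraint:
  (1) -2(0) + 2(0) + 0 = 0 ✓
  (2) 0 = 4 × 0, remainder 0 ✓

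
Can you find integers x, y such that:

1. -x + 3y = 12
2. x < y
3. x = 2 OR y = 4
Yes

Take x = 0, y = 4. Substituting into each constraint:
  (1) 0 + 3(4) = 12 ✓
  (2) 0 < 4 ✓
  (3) y = 4, target 4 ✓ (second branch holds)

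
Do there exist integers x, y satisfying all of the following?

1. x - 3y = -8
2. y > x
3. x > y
No

A contradictory subset is {y > x, x > y}. No integer assignment can satisfy these jointly:

  - y > x: bounds one variable relative to another variable
  - x > y: bounds one variable relative to another variable

Direct contradiction: y > x and x > y cannot both hold.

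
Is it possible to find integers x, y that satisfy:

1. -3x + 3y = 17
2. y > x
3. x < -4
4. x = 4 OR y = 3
No

Even the single constraint (-3x + 3y = 17) is infeasible over the integers.

  - -3x + 3y = 17: every term on the left is divisible by 3, so the LHS ≡ 0 (mod 3), but the RHS 17 is not — no integer solution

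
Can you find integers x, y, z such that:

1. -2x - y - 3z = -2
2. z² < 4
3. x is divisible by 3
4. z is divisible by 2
Yes

Take x = 0, y = 2, z = 0. Substituting into each constraint:
  (1) -2(0) + (-2) - 3(0) = -2 ✓
  (2) z² = (0)² = 0, and 0 < 4 ✓
  (3) 0 = 3 × 0, remainder 0 ✓
  (4) 0 = 2 × 0, remainder 0 ✓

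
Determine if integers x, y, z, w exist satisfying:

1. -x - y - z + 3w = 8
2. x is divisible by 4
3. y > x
Yes

Take x = 0, y = 1, z = -9, w = 0. Substituting into each constraint:
  (1) 0 + (-1) + 9 + 3(0) = 8 ✓
  (2) 0 = 4 × 0, remainder 0 ✓
  (3) 1 > 0 ✓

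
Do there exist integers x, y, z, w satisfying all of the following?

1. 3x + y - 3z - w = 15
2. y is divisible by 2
Yes

Take x = 5, y = 0, z = 0, w = 0. Substituting into each constraint:
  (1) 3(5) + 0 - 3(0) + 0 = 15 ✓
  (2) 0 = 2 × 0, remainder 0 ✓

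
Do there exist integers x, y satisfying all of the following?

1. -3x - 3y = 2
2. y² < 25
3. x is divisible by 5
No

Even the single constraint (-3x - 3y = 2) is infeasible over the integers.

  - -3x - 3y = 2: every term on the left is divisible by 3, so the LHS ≡ 0 (mod 3), but the RHS 2 is not — no integer solution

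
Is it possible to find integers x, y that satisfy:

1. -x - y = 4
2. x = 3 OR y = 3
Yes

Take x = -7, y = 3. Substituting into each constraint:
  (1) 7 + (-3) = 4 ✓
  (2) y = 3, target 3 ✓ (second branch holds)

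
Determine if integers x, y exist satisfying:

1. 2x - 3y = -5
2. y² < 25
Yes

Take x = 2, y = 3. Substituting into each constraint:
  (1) 2(2) - 3(3) = -5 ✓
  (2) y² = (3)² = 9, and 9 < 25 ✓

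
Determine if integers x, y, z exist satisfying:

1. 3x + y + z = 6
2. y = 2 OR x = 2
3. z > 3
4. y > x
Yes

Take x = 0, y = 2, z = 4. Substituting into each constraint:
  (1) 3(0) + 2 + 4 = 6 ✓
  (2) y = 2, target 2 ✓ (first branch holds)
  (3) 4 > 3 ✓
  (4) 2 > 0 ✓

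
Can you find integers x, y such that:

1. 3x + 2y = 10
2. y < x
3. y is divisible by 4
Yes

Take x = 6, y = -4. Substituting into each constraint:
  (1) 3(6) + 2(-4) = 10 ✓
  (2) -4 < 6 ✓
  (3) -4 = 4 × -1, remainder 0 ✓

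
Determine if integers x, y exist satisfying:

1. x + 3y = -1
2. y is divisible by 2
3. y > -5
Yes

Take x = -1, y = 0. Substituting into each constraint:
  (1) (-1) + 3(0) = -1 ✓
  (2) 0 = 2 × 0, remainder 0 ✓
  (3) 0 > -5 ✓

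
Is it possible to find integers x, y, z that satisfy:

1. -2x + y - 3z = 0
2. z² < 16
Yes

Take x = 0, y = 0, z = 0. Substituting into each constraint:
  (1) -2(0) + 0 - 3(0) = 0 ✓
  (2) z² = (0)² = 0, and 0 < 16 ✓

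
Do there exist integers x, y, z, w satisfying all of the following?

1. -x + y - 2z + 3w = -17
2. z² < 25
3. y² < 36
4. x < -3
Yes

Take x = -4, y = 0, z = 0, w = -7. Substituting into each constraint:
  (1) 4 + 0 - 2(0) + 3(-7) = -17 ✓
  (2) z² = (0)² = 0, and 0 < 25 ✓
  (3) y² = (0)² = 0, and 0 < 36 ✓
  (4) -4 < -3 ✓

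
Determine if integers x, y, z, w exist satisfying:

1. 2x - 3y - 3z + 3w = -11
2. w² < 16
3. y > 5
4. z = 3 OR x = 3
Yes

Take x = 5, y = 6, z = 3, w = 2. Substituting into each constraint:
  (1) 2(5) - 3(6) - 3(3) + 3(2) = -11 ✓
  (2) w² = (2)² = 4, and 4 < 16 ✓
  (3) 6 > 5 ✓
  (4) z = 3, target 3 ✓ (first branch holds)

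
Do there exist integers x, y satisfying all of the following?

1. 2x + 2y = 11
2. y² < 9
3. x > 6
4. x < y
No

Even the single constraint (2x + 2y = 11) is infeasible over the integers.

  - 2x + 2y = 11: every term on the left is divisible by 2, so the LHS ≡ 0 (mod 2), but the RHS 11 is not — no integer solution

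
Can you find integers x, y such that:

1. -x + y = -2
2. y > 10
Yes

Take x = 13, y = 11. Substituting into each constraint:
  (1) (-13) + 11 = -2 ✓
  (2) 11 > 10 ✓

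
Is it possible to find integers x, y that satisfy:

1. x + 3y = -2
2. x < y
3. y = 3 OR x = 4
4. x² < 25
No

The full constraint system is jointly infeasible over the integers. Each constraint and what it forces:

  - x + 3y = -2: is a linear equation tying the variables together
  - x < y: bounds one variable relative to another variable
  - y = 3 OR x = 4: forces a choice: either y = 3 or x = 4
  - x² < 25: restricts x to |x| ≤ 4

Split on the disjunction (y = 3 OR x = 4):
  • If y = 3: the equation forces x = -11, but x² < 25 requires |x| ≤ 4.
  • If x = 4: the equation forces y = -2, giving (x, y) = (4, -2), which violates y > x.
Both branches are infeasible, so the system has no integer solution.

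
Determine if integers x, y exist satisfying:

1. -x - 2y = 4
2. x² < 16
Yes

Take x = 0, y = -2. Substituting into each constraint:
  (1) 0 - 2(-2) = 4 ✓
  (2) x² = (0)² = 0, and 0 < 16 ✓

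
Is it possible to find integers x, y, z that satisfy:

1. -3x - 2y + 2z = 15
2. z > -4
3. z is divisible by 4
Yes

Take x = 1, y = -9, z = 0. Substituting into each constraint:
  (1) -3(1) - 2(-9) + 2(0) = 15 ✓
  (2) 0 > -4 ✓
  (3) 0 = 4 × 0, remainder 0 ✓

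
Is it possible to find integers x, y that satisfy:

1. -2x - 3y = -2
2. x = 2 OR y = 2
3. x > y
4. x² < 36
No

A contradictory subset is {-2x - 3y = -2, x = 2 OR y = 2, x > y}. No integer assignment can satisfy these jointly:

  - -2x - 3y = -2: is a linear equation tying the variables together
  - x = 2 OR y = 2: forces a choice: either x = 2 or y = 2
  - x > y: bounds one variable relative to another variable

Split on the disjunction (x = 2 OR y = 2):
  • If x = 2: with x = 2, every remaining term of the linear equation is divisible by 3, so the left side is ≡ 0 (mod 3); but the right side 2 ≡ 2 (mod 3). No integers can satisfy it.
  • If y = 2: the equation forces x = -2, giving (y, x) = (2, -2), which violates x > y.
Both branches are infeasible, so the system has no integer solution.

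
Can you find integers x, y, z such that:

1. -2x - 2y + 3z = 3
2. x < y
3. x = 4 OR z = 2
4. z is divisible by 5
Yes

Take x = 4, y = 17, z = 15. Substituting into each constraint:
  (1) -2(4) - 2(17) + 3(15) = 3 ✓
  (2) 4 < 17 ✓
  (3) x = 4, target 4 ✓ (first branch holds)
  (4) 15 = 5 × 3, remainder 0 ✓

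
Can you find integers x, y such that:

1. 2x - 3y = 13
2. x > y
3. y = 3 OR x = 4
Yes

Take x = 11, y = 3. Substituting into each constraint:
  (1) 2(11) - 3(3) = 13 ✓
  (2) 11 > 3 ✓
  (3) y = 3, target 3 ✓ (first branch holds)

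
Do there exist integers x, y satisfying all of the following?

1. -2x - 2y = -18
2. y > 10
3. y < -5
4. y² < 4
No

A contradictory subset is {y > 10, y < -5}. No integer assignment can satisfy these jointly:

  - y > 10: bounds one variable relative to a constant
  - y < -5: bounds one variable relative to a constant

Direct contradiction: the bounds on y require y ≥ 11 and y ≤ -6 simultaneously, which is empty.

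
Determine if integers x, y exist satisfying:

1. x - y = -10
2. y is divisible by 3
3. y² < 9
Yes

Take x = -10, y = 0. Substituting into each constraint:
  (1) (-10) + 0 = -10 ✓
  (2) 0 = 3 × 0, remainder 0 ✓
  (3) y² = (0)² = 0, and 0 < 9 ✓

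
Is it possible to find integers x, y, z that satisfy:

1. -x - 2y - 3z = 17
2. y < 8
Yes

Take x = -17, y = 0, z = 0. Substituting into each constraint:
  (1) 17 - 2(0) - 3(0) = 17 ✓
  (2) 0 < 8 ✓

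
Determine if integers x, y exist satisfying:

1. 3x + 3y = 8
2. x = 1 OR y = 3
No

Even the single constraint (3x + 3y = 8) is infeasible over the integers.

  - 3x + 3y = 8: every term on the left is divisible by 3, so the LHS ≡ 0 (mod 3), but the RHS 8 is not — no integer solution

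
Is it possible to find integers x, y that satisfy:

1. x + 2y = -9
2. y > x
Yes

Take x = -5, y = -2. Substituting into each constraint:
  (1) (-5) + 2(-2) = -9 ✓
  (2) -2 > -5 ✓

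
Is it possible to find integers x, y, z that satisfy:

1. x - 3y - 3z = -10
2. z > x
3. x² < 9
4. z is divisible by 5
Yes

Take x = -1, y = 3, z = 0. Substituting into each constraint:
  (1) (-1) - 3(3) - 3(0) = -10 ✓
  (2) 0 > -1 ✓
  (3) x² = (-1)² = 1, and 1 < 9 ✓
  (4) 0 = 5 × 0, remainder 0 ✓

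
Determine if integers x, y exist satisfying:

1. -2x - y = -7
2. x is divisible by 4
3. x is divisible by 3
Yes

Take x = 0, y = 7. Substituting into each constraint:
  (1) -2(0) + (-7) = -7 ✓
  (2) 0 = 4 × 0, remainder 0 ✓
  (3) 0 = 3 × 0, remainder 0 ✓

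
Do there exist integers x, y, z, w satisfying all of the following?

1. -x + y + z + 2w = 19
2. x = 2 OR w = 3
Yes

Take x = 2, y = 0, z = 21, w = 0. Substituting into each constraint:
  (1) (-2) + 0 + 21 + 2(0) = 19 ✓
  (2) x = 2, target 2 ✓ (first branch holds)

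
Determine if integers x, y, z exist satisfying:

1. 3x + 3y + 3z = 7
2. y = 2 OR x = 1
No

Even the single constraint (3x + 3y + 3z = 7) is infeasible over the integers.

  - 3x + 3y + 3z = 7: every term on the left is divisible by 3, so the LHS ≡ 0 (mod 3), but the RHS 7 is not — no integer solution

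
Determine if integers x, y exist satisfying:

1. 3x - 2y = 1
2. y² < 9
Yes

Take x = 1, y = 1. Substituting into each constraint:
  (1) 3(1) - 2(1) = 1 ✓
  (2) y² = (1)² = 1, and 1 < 9 ✓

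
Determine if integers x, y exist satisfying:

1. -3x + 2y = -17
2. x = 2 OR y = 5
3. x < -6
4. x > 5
No

A contradictory subset is {x < -6, x > 5}. No integer assignment can satisfy these jointly:

  - x < -6: bounds one variable relative to a constant
  - x > 5: bounds one variable relative to a constant

Direct contradiction: the bounds on x require x ≥ 6 and x ≤ -7 simultaneously, which is empty.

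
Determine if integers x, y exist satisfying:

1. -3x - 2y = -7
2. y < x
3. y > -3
Yes

Take x = 3, y = -1. Substituting into each constraint:
  (1) -3(3) - 2(-1) = -7 ✓
  (2) -1 < 3 ✓
  (3) -1 > -3 ✓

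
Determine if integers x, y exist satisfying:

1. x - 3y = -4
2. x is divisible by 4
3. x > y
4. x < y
No

A contradictory subset is {x > y, x < y}. No integer assignment can satisfy these jointly:

  - x > y: bounds one variable relative to another variable
  - x < y: bounds one variable relative to another variable

Direct contradiction: x > y and y > x cannot both hold.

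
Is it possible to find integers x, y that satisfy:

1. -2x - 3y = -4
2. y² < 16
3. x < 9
Yes

Take x = 2, y = 0. Substituting into each constraint:
  (1) -2(2) - 3(0) = -4 ✓
  (2) y² = (0)² = 0, and 0 < 16 ✓
  (3) 2 < 9 ✓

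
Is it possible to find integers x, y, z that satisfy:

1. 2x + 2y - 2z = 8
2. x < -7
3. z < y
Yes

Take x = -8, y = 12, z = 0. Substituting into each constraint:
  (1) 2(-8) + 2(12) - 2(0) = 8 ✓
  (2) -8 < -7 ✓
  (3) 0 < 12 ✓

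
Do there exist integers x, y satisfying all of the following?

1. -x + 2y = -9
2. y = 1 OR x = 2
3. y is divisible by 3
No

The full constraint system is jointly infeasible over the integers. Each constraint and what it forces:

  - -x + 2y = -9: is a linear equation tying the variables together
  - y = 1 OR x = 2: forces a choice: either y = 1 or x = 2
  - y is divisible by 3: restricts y to multiples of 3

Split on the disjunction (y = 1 OR x = 2):
  • If y = 1: this contradicts the divisibility constraint — 1 is not a multiple of 3.
  • If x = 2: with x = 2, writing y = 3y', every remaining term of the linear equation is divisible by 6, so the left side is ≡ 0 (mod 6); but the right side -7 ≡ 5 (mod 6). No integers can satisfy it.
Both branches are infeasible, so the system has no integer solution.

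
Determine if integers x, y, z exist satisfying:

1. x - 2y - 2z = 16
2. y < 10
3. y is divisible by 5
Yes

Take x = 16, y = 0, z = 0. Substituting into each constraint:
  (1) 16 - 2(0) - 2(0) = 16 ✓
  (2) 0 < 10 ✓
  (3) 0 = 5 × 0, remainder 0 ✓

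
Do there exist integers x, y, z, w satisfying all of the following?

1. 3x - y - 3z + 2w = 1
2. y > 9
Yes

Take x = 0, y = 10, z = -3, w = 1. Substituting into each constraint:
  (1) 3(0) + (-10) - 3(-3) + 2(1) = 1 ✓
  (2) 10 > 9 ✓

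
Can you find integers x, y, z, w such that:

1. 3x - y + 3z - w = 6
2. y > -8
Yes

Take x = 0, y = -6, z = 0, w = 0. Substituting into each constraint:
  (1) 3(0) + 6 + 3(0) + 0 = 6 ✓
  (2) -6 > -8 ✓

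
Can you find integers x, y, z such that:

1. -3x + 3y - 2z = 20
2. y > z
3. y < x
Yes

Take x = 2, y = 0, z = -13. Substituting into each constraint:
  (1) -3(2) + 3(0) - 2(-13) = 20 ✓
  (2) 0 > -13 ✓
  (3) 0 < 2 ✓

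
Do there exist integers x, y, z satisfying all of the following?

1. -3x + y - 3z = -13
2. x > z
Yes

Take x = 1, y = -10, z = 0. Substituting into each constraint:
  (1) -3(1) + (-10) - 3(0) = -13 ✓
  (2) 1 > 0 ✓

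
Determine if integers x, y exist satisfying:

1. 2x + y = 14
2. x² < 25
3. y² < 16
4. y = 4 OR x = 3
No

A contradictory subset is {2x + y = 14, y² < 16, y = 4 OR x = 3}. No integer assignment can satisfy these jointly:

  - 2x + y = 14: is a linear equation tying the variables together
  - y² < 16: restricts y to |y| ≤ 3
  - y = 4 OR x = 3: forces a choice: either y = 4 or x = 3

Split on the disjunction (y = 4 OR x = 3):
  • If y = 4: this contradicts y² < 16, which requires |y| ≤ 3.
  • If x = 3: the equation forces y = 8, but y² < 16 requires |y| ≤ 3.
Both branches are infeasible, so the system has no integer solution.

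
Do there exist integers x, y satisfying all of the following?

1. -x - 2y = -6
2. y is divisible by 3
Yes

Take x = 6, y = 0. Substituting into each constraint:
  (1) (-6) - 2(0) = -6 ✓
  (2) 0 = 3 × 0, remainder 0 ✓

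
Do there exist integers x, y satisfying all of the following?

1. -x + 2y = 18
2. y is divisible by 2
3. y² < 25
Yes

Take x = -18, y = 0. Substituting into each constraint:
  (1) 18 + 2(0) = 18 ✓
  (2) 0 = 2 × 0, remainder 0 ✓
  (3) y² = (0)² = 0, and 0 < 25 ✓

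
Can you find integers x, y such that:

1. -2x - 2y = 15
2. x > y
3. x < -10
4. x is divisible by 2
No

Even the single constraint (-2x - 2y = 15) is infeasible over the integers.

  - -2x - 2y = 15: every term on the left is divisible by 2, so the LHS ≡ 0 (mod 2), but the RHS 15 is not — no integer solution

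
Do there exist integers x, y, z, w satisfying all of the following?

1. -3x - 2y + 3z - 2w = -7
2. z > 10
Yes

Take x = 0, y = 20, z = 11, w = 0. Substituting into each constraint:
  (1) -3(0) - 2(20) + 3(11) - 2(0) = -7 ✓
  (2) 11 > 10 ✓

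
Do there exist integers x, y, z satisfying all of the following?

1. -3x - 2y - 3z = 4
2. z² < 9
Yes

Take x = 0, y = 1, z = -2. Substituting into each constraint:
  (1) -3(0) - 2(1) - 3(-2) = 4 ✓
  (2) z² = (-2)² = 4, and 4 < 9 ✓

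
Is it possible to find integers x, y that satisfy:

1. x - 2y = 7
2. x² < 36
Yes

Take x = 1, y = -3. Substituting into each constraint:
  (1) 1 - 2(-3) = 7 ✓
  (2) x² = (1)² = 1, and 1 < 36 ✓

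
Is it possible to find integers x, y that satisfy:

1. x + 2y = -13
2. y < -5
Yes

Take x = 1, y = -7. Substituting into each constraint:
  (1) 1 + 2(-7) = -13 ✓
  (2) -7 < -5 ✓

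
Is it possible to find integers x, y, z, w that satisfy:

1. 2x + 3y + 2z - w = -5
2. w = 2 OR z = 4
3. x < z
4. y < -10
Yes

Take x = 7, y = -11, z = 8, w = 2. Substituting into each constraint:
  (1) 2(7) + 3(-11) + 2(8) + (-2) = -5 ✓
  (2) w = 2, target 2 ✓ (first branch holds)
  (3) 7 < 8 ✓
  (4) -11 < -10 ✓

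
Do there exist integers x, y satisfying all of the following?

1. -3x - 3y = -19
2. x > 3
No

Even the single constraint (-3x - 3y = -19) is infeasible over the integers.

  - -3x - 3y = -19: every term on the left is divisible by 3, so the LHS ≡ 0 (mod 3), but the RHS -19 is not — no integer solution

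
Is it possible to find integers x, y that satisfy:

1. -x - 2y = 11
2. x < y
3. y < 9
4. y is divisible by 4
Yes

Take x = -11, y = 0. Substituting into each constraint:
  (1) 11 - 2(0) = 11 ✓
  (2) -11 < 0 ✓
  (3) 0 < 9 ✓
  (4) 0 = 4 × 0, remainder 0 ✓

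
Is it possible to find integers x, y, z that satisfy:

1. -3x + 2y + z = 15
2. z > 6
Yes

Take x = 0, y = 4, z = 7. Substituting into each constraint:
  (1) -3(0) + 2(4) + 7 = 15 ✓
  (2) 7 > 6 ✓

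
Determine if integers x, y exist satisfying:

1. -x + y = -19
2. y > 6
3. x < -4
No

The full constraint system is jointly infeasible over the integers. Each constraint and what it forces:

  - -x + y = -19: is a linear equation tying the variables together
  - y > 6: bounds one variable relative to a constant
  - x < -4: bounds one variable relative to a constant

Range argument: with x ∈ [−∞, -5], y ∈ [7, ∞], the left side of the equation is at least 12, but the right side is -19 < 12. No integer solution exists.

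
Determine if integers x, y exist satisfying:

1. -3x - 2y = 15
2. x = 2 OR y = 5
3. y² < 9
No

The full constraint system is jointly infeasible over the integers. Each constraint and what it forces:

  - -3x - 2y = 15: is a linear equation tying the variables together
  - x = 2 OR y = 5: forces a choice: either x = 2 or y = 5
  - y² < 9: restricts y to |y| ≤ 2

Split on the disjunction (x = 2 OR y = 5):
  • If x = 2: with x = 2, every remaining term of the linear equation is divisible by 2, so the left side is ≡ 0 (mod 2); but the right side 21 ≡ 1 (mod 2). No integers can satisfy it.
  • If y = 5: this contradicts y² < 9, which requires |y| ≤ 2.
Both branches are infeasible, so the system has no integer solution.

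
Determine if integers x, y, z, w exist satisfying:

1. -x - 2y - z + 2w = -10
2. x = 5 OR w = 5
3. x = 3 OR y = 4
Yes

Take x = 3, y = 9, z = -1, w = 5. Substituting into each constraint:
  (1) (-3) - 2(9) + 1 + 2(5) = -10 ✓
  (2) w = 5, target 5 ✓ (second branch holds)
  (3) x = 3, target 3 ✓ (first branch holds)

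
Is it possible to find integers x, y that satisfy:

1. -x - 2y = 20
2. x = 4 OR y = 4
Yes

Take x = 4, y = -12. Substituting into each constraint:
  (1) (-4) - 2(-12) = 20 ✓
  (2) x = 4, target 4 ✓ (first branch holds)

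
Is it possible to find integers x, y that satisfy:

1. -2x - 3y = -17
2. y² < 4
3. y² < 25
Yes

Take x = 7, y = 1. Substituting into each constraint:
  (1) -2(7) - 3(1) = -17 ✓
  (2) y² = (1)² = 1, and 1 < 4 ✓
  (3) y² = (1)² = 1, and 1 < 25 ✓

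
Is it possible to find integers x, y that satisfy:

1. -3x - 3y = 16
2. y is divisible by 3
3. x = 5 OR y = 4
No

Even the single constraint (-3x - 3y = 16) is infeasible over the integers.

  - -3x - 3y = 16: every term on the left is divisible by 3, so the LHS ≡ 0 (mod 3), but the RHS 16 is not — no integer solution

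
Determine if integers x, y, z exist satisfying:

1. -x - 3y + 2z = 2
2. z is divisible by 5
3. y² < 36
Yes

Take x = 1, y = -1, z = 0. Substituting into each constraint:
  (1) (-1) - 3(-1) + 2(0) = 2 ✓
  (2) 0 = 5 × 0, remainder 0 ✓
  (3) y² = (-1)² = 1, and 1 < 36 ✓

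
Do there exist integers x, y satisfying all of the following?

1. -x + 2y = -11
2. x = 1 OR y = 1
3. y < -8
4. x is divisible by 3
No

A contradictory subset is {-x + 2y = -11, x = 1 OR y = 1, y < -8}. No integer assignment can satisfy these jointly:

  - -x + 2y = -11: is a linear equation tying the variables together
  - x = 1 OR y = 1: forces a choice: either x = 1 or y = 1
  - y < -8: bounds one variable relative to a constant

Split on the disjunction (x = 1 OR y = 1):
  • If x = 1: the equation forces y = -5, which contradicts the bound y ≤ -9.
  • If y = 1: this contradicts the bound y ≤ -9.
Both branches are infeasible, so the system has no integer solution.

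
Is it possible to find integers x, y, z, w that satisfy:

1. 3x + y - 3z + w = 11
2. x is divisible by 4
Yes

Take x = 0, y = 0, z = 0, w = 11. Substituting into each constraint:
  (1) 3(0) + 0 - 3(0) + 11 = 11 ✓
  (2) 0 = 4 × 0, remainder 0 ✓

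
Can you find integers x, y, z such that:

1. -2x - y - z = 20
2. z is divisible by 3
Yes

Take x = 0, y = -20, z = 0. Substituting into each constraint:
  (1) -2(0) + 20 + 0 = 20 ✓
  (2) 0 = 3 × 0, remainder 0 ✓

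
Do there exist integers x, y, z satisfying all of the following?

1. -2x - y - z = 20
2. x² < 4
Yes

Take x = 0, y = -20, z = 0. Substituting into each constraint:
  (1) -2(0) + 20 + 0 = 20 ✓
  (2) x² = (0)² = 0, and 0 < 4 ✓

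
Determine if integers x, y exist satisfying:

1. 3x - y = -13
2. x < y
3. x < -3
Yes

Take x = -4, y = 1. Substituting into each constraint:
  (1) 3(-4) + (-1) = -13 ✓
  (2) -4 < 1 ✓
  (3) -4 < -3 ✓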